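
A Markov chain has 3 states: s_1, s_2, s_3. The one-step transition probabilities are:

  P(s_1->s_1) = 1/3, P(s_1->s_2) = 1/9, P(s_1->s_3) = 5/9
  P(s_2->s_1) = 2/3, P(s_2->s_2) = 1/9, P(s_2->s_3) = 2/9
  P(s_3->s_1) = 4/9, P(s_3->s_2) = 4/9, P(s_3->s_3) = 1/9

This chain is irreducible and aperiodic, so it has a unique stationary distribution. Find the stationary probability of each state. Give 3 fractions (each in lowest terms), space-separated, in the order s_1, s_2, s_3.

The stationary distribution satisfies pi = pi * P, i.e.:
  pi_s_1 = 1/3*pi_s_1 + 2/3*pi_s_2 + 4/9*pi_s_3
  pi_s_2 = 1/9*pi_s_1 + 1/9*pi_s_2 + 4/9*pi_s_3
  pi_s_3 = 5/9*pi_s_1 + 2/9*pi_s_2 + 1/9*pi_s_3
with normalization: pi_s_1 + pi_s_2 + pi_s_3 = 1.

Using the first 2 balance equations plus normalization, the linear system A*pi = b is:
  [-2/3, 2/3, 4/9] . pi = 0
  [1/9, -8/9, 4/9] . pi = 0
  [1, 1, 1] . pi = 1

Solving yields:
  pi_s_1 = 4/9
  pi_s_2 = 2/9
  pi_s_3 = 1/3

Verification (pi * P):
  4/9*1/3 + 2/9*2/3 + 1/3*4/9 = 4/9 = pi_s_1  (ok)
  4/9*1/9 + 2/9*1/9 + 1/3*4/9 = 2/9 = pi_s_2  (ok)
  4/9*5/9 + 2/9*2/9 + 1/3*1/9 = 1/3 = pi_s_3  (ok)

Answer: 4/9 2/9 1/3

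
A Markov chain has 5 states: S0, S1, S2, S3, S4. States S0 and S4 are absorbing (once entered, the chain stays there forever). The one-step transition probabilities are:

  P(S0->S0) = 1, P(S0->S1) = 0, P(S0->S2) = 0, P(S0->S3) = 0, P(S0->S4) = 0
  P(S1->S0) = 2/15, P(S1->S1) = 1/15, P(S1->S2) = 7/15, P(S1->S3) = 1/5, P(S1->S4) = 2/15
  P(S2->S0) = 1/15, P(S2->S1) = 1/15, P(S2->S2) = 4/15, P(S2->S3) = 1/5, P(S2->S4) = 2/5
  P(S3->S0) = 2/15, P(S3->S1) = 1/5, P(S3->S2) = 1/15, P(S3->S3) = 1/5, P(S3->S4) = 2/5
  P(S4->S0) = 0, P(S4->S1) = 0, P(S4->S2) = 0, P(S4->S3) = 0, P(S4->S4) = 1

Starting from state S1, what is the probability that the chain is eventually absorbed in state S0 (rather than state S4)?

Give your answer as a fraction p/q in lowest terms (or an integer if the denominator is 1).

Answer: 151/519

Derivation:
Let a_i = P(absorbed in S0 | start in state i).
Boundary conditions: a_S0 = 1, a_S4 = 0.
For each transient state i, a_i = sum_j P(i->j) * a_j:
  a_S1 = 2/15*a_S0 + 1/15*a_S1 + 7/15*a_S2 + 1/5*a_S3 + 2/15*a_S4
  a_S2 = 1/15*a_S0 + 1/15*a_S1 + 4/15*a_S2 + 1/5*a_S3 + 2/5*a_S4
  a_S3 = 2/15*a_S0 + 1/5*a_S1 + 1/15*a_S2 + 1/5*a_S3 + 2/5*a_S4

Substituting a_S0 = 1 and a_S4 = 0, rearrange to (I - Q) a = r where r[i] = P(i -> S0):
  [14/15, -7/15, -1/5] . (a_S1, a_S2, a_S3) = 2/15
  [-1/15, 11/15, -1/5] . (a_S1, a_S2, a_S3) = 1/15
  [-1/5, -1/15, 4/5] . (a_S1, a_S2, a_S3) = 2/15

Solving yields:
  a_S1 = 151/519
  a_S2 = 97/519
  a_S3 = 397/1557

Starting state is S1, so the absorption probability is a_S1 = 151/519.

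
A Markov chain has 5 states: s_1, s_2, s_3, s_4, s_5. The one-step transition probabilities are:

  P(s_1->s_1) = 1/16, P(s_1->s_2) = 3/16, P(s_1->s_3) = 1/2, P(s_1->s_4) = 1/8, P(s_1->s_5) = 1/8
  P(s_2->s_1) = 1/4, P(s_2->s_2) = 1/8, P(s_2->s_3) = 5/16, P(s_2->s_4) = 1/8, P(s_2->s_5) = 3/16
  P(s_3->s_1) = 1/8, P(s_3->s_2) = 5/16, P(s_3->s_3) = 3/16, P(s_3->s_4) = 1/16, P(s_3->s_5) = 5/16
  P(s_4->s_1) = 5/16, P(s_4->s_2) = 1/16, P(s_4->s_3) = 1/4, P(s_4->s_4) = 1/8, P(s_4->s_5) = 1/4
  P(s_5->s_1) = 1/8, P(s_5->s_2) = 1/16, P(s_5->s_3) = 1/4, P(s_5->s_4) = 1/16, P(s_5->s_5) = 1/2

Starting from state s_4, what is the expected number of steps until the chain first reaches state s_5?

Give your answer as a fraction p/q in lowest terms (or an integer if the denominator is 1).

Answer: 42048/9791

Derivation:
Let h_i = expected steps to first reach s_5 from state i.
Boundary: h_s_5 = 0.
First-step equations for the other states:
  h_s_1 = 1 + 1/16*h_s_1 + 3/16*h_s_2 + 1/2*h_s_3 + 1/8*h_s_4 + 1/8*h_s_5
  h_s_2 = 1 + 1/4*h_s_1 + 1/8*h_s_2 + 5/16*h_s_3 + 1/8*h_s_4 + 3/16*h_s_5
  h_s_3 = 1 + 1/8*h_s_1 + 5/16*h_s_2 + 3/16*h_s_3 + 1/16*h_s_4 + 5/16*h_s_5
  h_s_4 = 1 + 5/16*h_s_1 + 1/16*h_s_2 + 1/4*h_s_3 + 1/8*h_s_4 + 1/4*h_s_5

Substituting h_s_5 = 0 and rearranging gives the linear system (I - Q) h = 1:
  [15/16, -3/16, -1/2, -1/8] . (h_s_1, h_s_2, h_s_3, h_s_4) = 1
  [-1/4, 7/8, -5/16, -1/8] . (h_s_1, h_s_2, h_s_3, h_s_4) = 1
  [-1/8, -5/16, 13/16, -1/16] . (h_s_1, h_s_2, h_s_3, h_s_4) = 1
  [-5/16, -1/16, -1/4, 7/8] . (h_s_1, h_s_2, h_s_3, h_s_4) = 1

Solving yields:
  h_s_1 = 45968/9791
  h_s_2 = 44416/9791
  h_s_3 = 39440/9791
  h_s_4 = 42048/9791

Starting state is s_4, so the expected hitting time is h_s_4 = 42048/9791.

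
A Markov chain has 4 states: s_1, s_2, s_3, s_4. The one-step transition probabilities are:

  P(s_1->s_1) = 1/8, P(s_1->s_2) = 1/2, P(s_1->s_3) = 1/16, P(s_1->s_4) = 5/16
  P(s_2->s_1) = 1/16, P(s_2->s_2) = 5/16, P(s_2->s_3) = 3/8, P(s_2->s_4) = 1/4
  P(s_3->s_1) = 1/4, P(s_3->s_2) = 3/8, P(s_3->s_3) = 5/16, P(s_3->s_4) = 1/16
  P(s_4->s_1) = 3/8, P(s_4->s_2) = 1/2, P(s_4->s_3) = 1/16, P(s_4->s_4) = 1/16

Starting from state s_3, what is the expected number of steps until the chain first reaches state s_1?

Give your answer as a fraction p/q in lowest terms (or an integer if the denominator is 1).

Answer: 76/15

Derivation:
Let h_i = expected steps to first reach s_1 from state i.
Boundary: h_s_1 = 0.
First-step equations for the other states:
  h_s_2 = 1 + 1/16*h_s_1 + 5/16*h_s_2 + 3/8*h_s_3 + 1/4*h_s_4
  h_s_3 = 1 + 1/4*h_s_1 + 3/8*h_s_2 + 5/16*h_s_3 + 1/16*h_s_4
  h_s_4 = 1 + 3/8*h_s_1 + 1/2*h_s_2 + 1/16*h_s_3 + 1/16*h_s_4

Substituting h_s_1 = 0 and rearranging gives the linear system (I - Q) h = 1:
  [11/16, -3/8, -1/4] . (h_s_2, h_s_3, h_s_4) = 1
  [-3/8, 11/16, -1/16] . (h_s_2, h_s_3, h_s_4) = 1
  [-1/2, -1/16, 15/16] . (h_s_2, h_s_3, h_s_4) = 1

Solving yields:
  h_s_2 = 88/15
  h_s_3 = 76/15
  h_s_4 = 68/15

Starting state is s_3, so the expected hitting time is h_s_3 = 76/15.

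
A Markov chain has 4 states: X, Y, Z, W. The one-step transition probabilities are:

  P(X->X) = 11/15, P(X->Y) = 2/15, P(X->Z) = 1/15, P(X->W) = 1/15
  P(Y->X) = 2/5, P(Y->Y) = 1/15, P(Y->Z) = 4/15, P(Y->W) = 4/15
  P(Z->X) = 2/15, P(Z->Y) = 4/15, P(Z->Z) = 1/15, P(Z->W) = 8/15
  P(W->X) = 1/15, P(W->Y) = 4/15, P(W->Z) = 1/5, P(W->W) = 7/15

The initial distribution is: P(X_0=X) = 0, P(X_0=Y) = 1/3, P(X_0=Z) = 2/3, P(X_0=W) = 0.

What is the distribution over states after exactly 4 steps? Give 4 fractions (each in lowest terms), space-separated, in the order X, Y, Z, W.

Propagating the distribution step by step (d_{t+1} = d_t * P):
d_0 = (X=0, Y=1/3, Z=2/3, W=0)
  d_1[X] = 0*11/15 + 1/3*2/5 + 2/3*2/15 + 0*1/15 = 2/9
  d_1[Y] = 0*2/15 + 1/3*1/15 + 2/3*4/15 + 0*4/15 = 1/5
  d_1[Z] = 0*1/15 + 1/3*4/15 + 2/3*1/15 + 0*1/5 = 2/15
  d_1[W] = 0*1/15 + 1/3*4/15 + 2/3*8/15 + 0*7/15 = 4/9
d_1 = (X=2/9, Y=1/5, Z=2/15, W=4/9)
  d_2[X] = 2/9*11/15 + 1/5*2/5 + 2/15*2/15 + 4/9*1/15 = 196/675
  d_2[Y] = 2/9*2/15 + 1/5*1/15 + 2/15*4/15 + 4/9*4/15 = 133/675
  d_2[Z] = 2/9*1/15 + 1/5*4/15 + 2/15*1/15 + 4/9*1/5 = 112/675
  d_2[W] = 2/9*1/15 + 1/5*4/15 + 2/15*8/15 + 4/9*7/15 = 26/75
d_2 = (X=196/675, Y=133/675, Z=112/675, W=26/75)
  d_3[X] = 196/675*11/15 + 133/675*2/5 + 112/675*2/15 + 26/75*1/15 = 3412/10125
  d_3[Y] = 196/675*2/15 + 133/675*1/15 + 112/675*4/15 + 26/75*4/15 = 1909/10125
  d_3[Z] = 196/675*1/15 + 133/675*4/15 + 112/675*1/15 + 26/75*1/5 = 514/3375
  d_3[W] = 196/675*1/15 + 133/675*4/15 + 112/675*8/15 + 26/75*7/15 = 3262/10125
d_3 = (X=3412/10125, Y=1909/10125, Z=514/3375, W=3262/10125)
  d_4[X] = 3412/10125*11/15 + 1909/10125*2/5 + 514/3375*2/15 + 3262/10125*1/15 = 6148/16875
  d_4[Y] = 3412/10125*2/15 + 1909/10125*1/15 + 514/3375*4/15 + 3262/10125*4/15 = 27949/151875
  d_4[Z] = 3412/10125*1/15 + 1909/10125*4/15 + 514/3375*1/15 + 3262/10125*1/5 = 22376/151875
  d_4[W] = 3412/10125*1/15 + 1909/10125*4/15 + 514/3375*8/15 + 3262/10125*7/15 = 15406/50625
d_4 = (X=6148/16875, Y=27949/151875, Z=22376/151875, W=15406/50625)

Answer: 6148/16875 27949/151875 22376/151875 15406/50625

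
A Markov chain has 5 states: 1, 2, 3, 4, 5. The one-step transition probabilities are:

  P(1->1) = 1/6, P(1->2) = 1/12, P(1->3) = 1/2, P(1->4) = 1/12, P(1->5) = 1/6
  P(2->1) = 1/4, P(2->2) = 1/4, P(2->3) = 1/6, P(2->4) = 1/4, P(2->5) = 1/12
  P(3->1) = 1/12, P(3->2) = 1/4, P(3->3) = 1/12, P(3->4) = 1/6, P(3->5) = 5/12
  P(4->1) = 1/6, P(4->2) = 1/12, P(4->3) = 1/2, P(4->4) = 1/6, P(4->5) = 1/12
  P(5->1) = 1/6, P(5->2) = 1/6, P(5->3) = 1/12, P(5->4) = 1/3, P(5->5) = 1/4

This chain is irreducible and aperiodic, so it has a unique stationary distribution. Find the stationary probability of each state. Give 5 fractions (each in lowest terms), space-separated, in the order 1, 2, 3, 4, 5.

Answer: 3827/23891 585/3413 5953/23891 4863/23891 5153/23891

Derivation:
The stationary distribution satisfies pi = pi * P, i.e.:
  pi_1 = 1/6*pi_1 + 1/4*pi_2 + 1/12*pi_3 + 1/6*pi_4 + 1/6*pi_5
  pi_2 = 1/12*pi_1 + 1/4*pi_2 + 1/4*pi_3 + 1/12*pi_4 + 1/6*pi_5
  pi_3 = 1/2*pi_1 + 1/6*pi_2 + 1/12*pi_3 + 1/2*pi_4 + 1/12*pi_5
  pi_4 = 1/12*pi_1 + 1/4*pi_2 + 1/6*pi_3 + 1/6*pi_4 + 1/3*pi_5
  pi_5 = 1/6*pi_1 + 1/12*pi_2 + 5/12*pi_3 + 1/12*pi_4 + 1/4*pi_5
with normalization: pi_1 + pi_2 + pi_3 + pi_4 + pi_5 = 1.

Using the first 4 balance equations plus normalization, the linear system A*pi = b is:
  [-5/6, 1/4, 1/12, 1/6, 1/6] . pi = 0
  [1/12, -3/4, 1/4, 1/12, 1/6] . pi = 0
  [1/2, 1/6, -11/12, 1/2, 1/12] . pi = 0
  [1/12, 1/4, 1/6, -5/6, 1/3] . pi = 0
  [1, 1, 1, 1, 1] . pi = 1

Solving yields:
  pi_1 = 3827/23891
  pi_2 = 585/3413
  pi_3 = 5953/23891
  pi_4 = 4863/23891
  pi_5 = 5153/23891

Verification (pi * P):
  3827/23891*1/6 + 585/3413*1/4 + 5953/23891*1/12 + 4863/23891*1/6 + 5153/23891*1/6 = 3827/23891 = pi_1  (ok)
  3827/23891*1/12 + 585/3413*1/4 + 5953/23891*1/4 + 4863/23891*1/12 + 5153/23891*1/6 = 585/3413 = pi_2  (ok)
  3827/23891*1/2 + 585/3413*1/6 + 5953/23891*1/12 + 4863/23891*1/2 + 5153/23891*1/12 = 5953/23891 = pi_3  (ok)
  3827/23891*1/12 + 585/3413*1/4 + 5953/23891*1/6 + 4863/23891*1/6 + 5153/23891*1/3 = 4863/23891 = pi_4  (ok)
  3827/23891*1/6 + 585/3413*1/12 + 5953/23891*5/12 + 4863/23891*1/12 + 5153/23891*1/4 = 5153/23891 = pi_5  (ok)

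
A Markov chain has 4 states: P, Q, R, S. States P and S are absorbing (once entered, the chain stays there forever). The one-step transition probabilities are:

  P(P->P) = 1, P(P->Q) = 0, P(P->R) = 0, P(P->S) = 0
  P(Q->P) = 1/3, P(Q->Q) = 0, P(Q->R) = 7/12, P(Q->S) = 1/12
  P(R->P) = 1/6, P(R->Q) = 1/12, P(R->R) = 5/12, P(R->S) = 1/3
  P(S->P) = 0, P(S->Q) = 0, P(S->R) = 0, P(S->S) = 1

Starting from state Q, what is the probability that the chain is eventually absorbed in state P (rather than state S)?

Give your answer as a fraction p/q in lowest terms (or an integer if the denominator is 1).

Answer: 6/11

Derivation:
Let a_i = P(absorbed in P | start in state i).
Boundary conditions: a_P = 1, a_S = 0.
For each transient state i, a_i = sum_j P(i->j) * a_j:
  a_Q = 1/3*a_P + 0*a_Q + 7/12*a_R + 1/12*a_S
  a_R = 1/6*a_P + 1/12*a_Q + 5/12*a_R + 1/3*a_S

Substituting a_P = 1 and a_S = 0, rearrange to (I - Q) a = r where r[i] = P(i -> P):
  [1, -7/12] . (a_Q, a_R) = 1/3
  [-1/12, 7/12] . (a_Q, a_R) = 1/6

Solving yields:
  a_Q = 6/11
  a_R = 4/11

Starting state is Q, so the absorption probability is a_Q = 6/11.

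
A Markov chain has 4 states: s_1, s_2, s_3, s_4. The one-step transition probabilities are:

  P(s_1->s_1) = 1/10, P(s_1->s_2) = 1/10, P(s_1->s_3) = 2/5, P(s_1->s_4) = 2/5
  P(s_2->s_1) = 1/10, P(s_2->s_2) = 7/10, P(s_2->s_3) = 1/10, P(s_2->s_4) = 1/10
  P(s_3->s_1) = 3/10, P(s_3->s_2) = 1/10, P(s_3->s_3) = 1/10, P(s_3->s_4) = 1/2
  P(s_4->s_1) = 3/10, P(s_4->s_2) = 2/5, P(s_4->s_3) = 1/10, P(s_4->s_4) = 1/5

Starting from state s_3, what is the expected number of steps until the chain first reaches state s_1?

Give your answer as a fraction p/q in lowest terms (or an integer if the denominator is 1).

Let h_i = expected steps to first reach s_1 from state i.
Boundary: h_s_1 = 0.
First-step equations for the other states:
  h_s_2 = 1 + 1/10*h_s_1 + 7/10*h_s_2 + 1/10*h_s_3 + 1/10*h_s_4
  h_s_3 = 1 + 3/10*h_s_1 + 1/10*h_s_2 + 1/10*h_s_3 + 1/2*h_s_4
  h_s_4 = 1 + 3/10*h_s_1 + 2/5*h_s_2 + 1/10*h_s_3 + 1/5*h_s_4

Substituting h_s_1 = 0 and rearranging gives the linear system (I - Q) h = 1:
  [3/10, -1/10, -1/10] . (h_s_2, h_s_3, h_s_4) = 1
  [-1/10, 9/10, -1/2] . (h_s_2, h_s_3, h_s_4) = 1
  [-2/5, -1/10, 4/5] . (h_s_2, h_s_3, h_s_4) = 1

Solving yields:
  h_s_2 = 225/34
  h_s_3 = 80/17
  h_s_4 = 175/34

Starting state is s_3, so the expected hitting time is h_s_3 = 80/17.

Answer: 80/17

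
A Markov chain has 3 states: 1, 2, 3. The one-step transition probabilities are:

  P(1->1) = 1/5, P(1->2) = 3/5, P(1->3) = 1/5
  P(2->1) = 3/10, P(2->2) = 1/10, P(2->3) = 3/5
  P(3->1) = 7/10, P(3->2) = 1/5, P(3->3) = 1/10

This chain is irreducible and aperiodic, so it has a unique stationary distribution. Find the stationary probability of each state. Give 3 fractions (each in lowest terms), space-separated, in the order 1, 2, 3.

Answer: 69/181 58/181 54/181

Derivation:
The stationary distribution satisfies pi = pi * P, i.e.:
  pi_1 = 1/5*pi_1 + 3/10*pi_2 + 7/10*pi_3
  pi_2 = 3/5*pi_1 + 1/10*pi_2 + 1/5*pi_3
  pi_3 = 1/5*pi_1 + 3/5*pi_2 + 1/10*pi_3
with normalization: pi_1 + pi_2 + pi_3 = 1.

Using the first 2 balance equations plus normalization, the linear system A*pi = b is:
  [-4/5, 3/10, 7/10] . pi = 0
  [3/5, -9/10, 1/5] . pi = 0
  [1, 1, 1] . pi = 1

Solving yields:
  pi_1 = 69/181
  pi_2 = 58/181
  pi_3 = 54/181

Verification (pi * P):
  69/181*1/5 + 58/181*3/10 + 54/181*7/10 = 69/181 = pi_1  (ok)
  69/181*3/5 + 58/181*1/10 + 54/181*1/5 = 58/181 = pi_2  (ok)
  69/181*1/5 + 58/181*3/5 + 54/181*1/10 = 54/181 = pi_3  (ok)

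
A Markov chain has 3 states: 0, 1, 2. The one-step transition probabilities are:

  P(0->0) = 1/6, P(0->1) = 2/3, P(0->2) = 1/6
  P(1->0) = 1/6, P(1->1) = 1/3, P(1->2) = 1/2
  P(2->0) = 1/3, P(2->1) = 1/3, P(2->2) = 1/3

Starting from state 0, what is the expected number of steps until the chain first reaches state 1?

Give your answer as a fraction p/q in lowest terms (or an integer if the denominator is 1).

Let h_i = expected steps to first reach 1 from state i.
Boundary: h_1 = 0.
First-step equations for the other states:
  h_0 = 1 + 1/6*h_0 + 2/3*h_1 + 1/6*h_2
  h_2 = 1 + 1/3*h_0 + 1/3*h_1 + 1/3*h_2

Substituting h_1 = 0 and rearranging gives the linear system (I - Q) h = 1:
  [5/6, -1/6] . (h_0, h_2) = 1
  [-1/3, 2/3] . (h_0, h_2) = 1

Solving yields:
  h_0 = 5/3
  h_2 = 7/3

Starting state is 0, so the expected hitting time is h_0 = 5/3.

Answer: 5/3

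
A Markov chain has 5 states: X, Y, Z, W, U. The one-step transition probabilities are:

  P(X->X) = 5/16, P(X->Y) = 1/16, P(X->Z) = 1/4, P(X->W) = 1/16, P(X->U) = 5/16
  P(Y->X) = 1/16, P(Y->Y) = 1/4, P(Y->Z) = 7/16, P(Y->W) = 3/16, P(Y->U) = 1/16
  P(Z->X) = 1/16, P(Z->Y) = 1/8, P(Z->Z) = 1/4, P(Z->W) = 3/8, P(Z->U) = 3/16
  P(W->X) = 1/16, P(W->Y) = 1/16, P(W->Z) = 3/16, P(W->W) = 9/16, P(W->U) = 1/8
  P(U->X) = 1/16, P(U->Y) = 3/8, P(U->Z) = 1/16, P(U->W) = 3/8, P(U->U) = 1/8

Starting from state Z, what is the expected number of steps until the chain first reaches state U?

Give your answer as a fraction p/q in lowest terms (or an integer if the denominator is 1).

Answer: 11456/1823

Derivation:
Let h_i = expected steps to first reach U from state i.
Boundary: h_U = 0.
First-step equations for the other states:
  h_X = 1 + 5/16*h_X + 1/16*h_Y + 1/4*h_Z + 1/16*h_W + 5/16*h_U
  h_Y = 1 + 1/16*h_X + 1/4*h_Y + 7/16*h_Z + 3/16*h_W + 1/16*h_U
  h_Z = 1 + 1/16*h_X + 1/8*h_Y + 1/4*h_Z + 3/8*h_W + 3/16*h_U
  h_W = 1 + 1/16*h_X + 1/16*h_Y + 3/16*h_Z + 9/16*h_W + 1/8*h_U

Substituting h_U = 0 and rearranging gives the linear system (I - Q) h = 1:
  [11/16, -1/16, -1/4, -1/16] . (h_X, h_Y, h_Z, h_W) = 1
  [-1/16, 3/4, -7/16, -3/16] . (h_X, h_Y, h_Z, h_W) = 1
  [-1/16, -1/8, 3/4, -3/8] . (h_X, h_Y, h_Z, h_W) = 1
  [-1/16, -1/16, -3/16, 7/16] . (h_X, h_Y, h_Z, h_W) = 1

Solving yields:
  h_X = 9104/1823
  h_Y = 12928/1823
  h_Z = 11456/1823
  h_W = 12224/1823

Starting state is Z, so the expected hitting time is h_Z = 11456/1823.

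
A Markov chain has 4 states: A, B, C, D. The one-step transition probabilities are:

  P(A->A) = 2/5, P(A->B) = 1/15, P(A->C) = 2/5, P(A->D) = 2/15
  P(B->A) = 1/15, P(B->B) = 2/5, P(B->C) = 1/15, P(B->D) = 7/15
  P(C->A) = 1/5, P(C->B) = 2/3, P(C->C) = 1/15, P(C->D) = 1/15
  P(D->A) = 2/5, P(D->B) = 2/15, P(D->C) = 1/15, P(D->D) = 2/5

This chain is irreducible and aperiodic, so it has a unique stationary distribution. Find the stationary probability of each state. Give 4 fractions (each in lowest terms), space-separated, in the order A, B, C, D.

Answer: 767/2765 753/2765 88/553 23/79

Derivation:
The stationary distribution satisfies pi = pi * P, i.e.:
  pi_A = 2/5*pi_A + 1/15*pi_B + 1/5*pi_C + 2/5*pi_D
  pi_B = 1/15*pi_A + 2/5*pi_B + 2/3*pi_C + 2/15*pi_D
  pi_C = 2/5*pi_A + 1/15*pi_B + 1/15*pi_C + 1/15*pi_D
  pi_D = 2/15*pi_A + 7/15*pi_B + 1/15*pi_C + 2/5*pi_D
with normalization: pi_A + pi_B + pi_C + pi_D = 1.

Using the first 3 balance equations plus normalization, the linear system A*pi = b is:
  [-3/5, 1/15, 1/5, 2/5] . pi = 0
  [1/15, -3/5, 2/3, 2/15] . pi = 0
  [2/5, 1/15, -14/15, 1/15] . pi = 0
  [1, 1, 1, 1] . pi = 1

Solving yields:
  pi_A = 767/2765
  pi_B = 753/2765
  pi_C = 88/553
  pi_D = 23/79

Verification (pi * P):
  767/2765*2/5 + 753/2765*1/15 + 88/553*1/5 + 23/79*2/5 = 767/2765 = pi_A  (ok)
  767/2765*1/15 + 753/2765*2/5 + 88/553*2/3 + 23/79*2/15 = 753/2765 = pi_B  (ok)
  767/2765*2/5 + 753/2765*1/15 + 88/553*1/15 + 23/79*1/15 = 88/553 = pi_C  (ok)
  767/2765*2/15 + 753/2765*7/15 + 88/553*1/15 + 23/79*2/5 = 23/79 = pi_D  (ok)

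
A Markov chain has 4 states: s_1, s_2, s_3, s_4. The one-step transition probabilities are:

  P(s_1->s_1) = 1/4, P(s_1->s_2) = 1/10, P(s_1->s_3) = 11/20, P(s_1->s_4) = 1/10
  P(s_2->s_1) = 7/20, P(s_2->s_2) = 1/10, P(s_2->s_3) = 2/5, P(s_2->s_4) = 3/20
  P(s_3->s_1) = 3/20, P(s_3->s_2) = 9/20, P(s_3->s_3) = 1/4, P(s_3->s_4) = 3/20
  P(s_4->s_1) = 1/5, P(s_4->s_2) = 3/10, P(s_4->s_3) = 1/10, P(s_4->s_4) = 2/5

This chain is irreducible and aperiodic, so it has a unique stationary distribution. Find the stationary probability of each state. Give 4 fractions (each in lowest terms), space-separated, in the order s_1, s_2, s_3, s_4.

The stationary distribution satisfies pi = pi * P, i.e.:
  pi_s_1 = 1/4*pi_s_1 + 7/20*pi_s_2 + 3/20*pi_s_3 + 1/5*pi_s_4
  pi_s_2 = 1/10*pi_s_1 + 1/10*pi_s_2 + 9/20*pi_s_3 + 3/10*pi_s_4
  pi_s_3 = 11/20*pi_s_1 + 2/5*pi_s_2 + 1/4*pi_s_3 + 1/10*pi_s_4
  pi_s_4 = 1/10*pi_s_1 + 3/20*pi_s_2 + 3/20*pi_s_3 + 2/5*pi_s_4
with normalization: pi_s_1 + pi_s_2 + pi_s_3 + pi_s_4 = 1.

Using the first 3 balance equations plus normalization, the linear system A*pi = b is:
  [-3/4, 7/20, 3/20, 1/5] . pi = 0
  [1/10, -9/10, 9/20, 3/10] . pi = 0
  [11/20, 2/5, -3/4, 1/10] . pi = 0
  [1, 1, 1, 1] . pi = 1

Solving yields:
  pi_s_1 = 24/103
  pi_s_2 = 26/103
  pi_s_3 = 34/103
  pi_s_4 = 19/103

Verification (pi * P):
  24/103*1/4 + 26/103*7/20 + 34/103*3/20 + 19/103*1/5 = 24/103 = pi_s_1  (ok)
  24/103*1/10 + 26/103*1/10 + 34/103*9/20 + 19/103*3/10 = 26/103 = pi_s_2  (ok)
  24/103*11/20 + 26/103*2/5 + 34/103*1/4 + 19/103*1/10 = 34/103 = pi_s_3  (ok)
  24/103*1/10 + 26/103*3/20 + 34/103*3/20 + 19/103*2/5 = 19/103 = pi_s_4  (ok)

Answer: 24/103 26/103 34/103 19/103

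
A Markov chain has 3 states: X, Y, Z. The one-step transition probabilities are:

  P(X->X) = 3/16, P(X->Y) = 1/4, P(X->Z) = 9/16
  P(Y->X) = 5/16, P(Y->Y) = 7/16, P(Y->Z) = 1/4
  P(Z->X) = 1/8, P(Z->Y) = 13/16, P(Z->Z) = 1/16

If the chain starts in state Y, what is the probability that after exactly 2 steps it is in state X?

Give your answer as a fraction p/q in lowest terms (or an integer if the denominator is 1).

Answer: 29/128

Derivation:
Computing P^2 by repeated multiplication:
P^1 =
  X: [3/16, 1/4, 9/16]
  Y: [5/16, 7/16, 1/4]
  Z: [1/8, 13/16, 1/16]
P^2 =
  X: [47/256, 157/256, 13/64]
  Y: [29/128, 121/256, 77/256]
  Z: [73/256, 7/16, 71/256]

(P^2)[Y -> X] = 29/128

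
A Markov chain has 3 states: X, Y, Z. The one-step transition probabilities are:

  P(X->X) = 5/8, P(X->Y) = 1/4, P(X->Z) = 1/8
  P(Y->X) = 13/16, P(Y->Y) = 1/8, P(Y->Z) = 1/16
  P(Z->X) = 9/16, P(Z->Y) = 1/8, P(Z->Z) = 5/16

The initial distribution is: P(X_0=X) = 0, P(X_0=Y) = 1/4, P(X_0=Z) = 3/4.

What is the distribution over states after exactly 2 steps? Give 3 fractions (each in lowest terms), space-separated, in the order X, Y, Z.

Answer: 81/128 13/64 21/128

Derivation:
Propagating the distribution step by step (d_{t+1} = d_t * P):
d_0 = (X=0, Y=1/4, Z=3/4)
  d_1[X] = 0*5/8 + 1/4*13/16 + 3/4*9/16 = 5/8
  d_1[Y] = 0*1/4 + 1/4*1/8 + 3/4*1/8 = 1/8
  d_1[Z] = 0*1/8 + 1/4*1/16 + 3/4*5/16 = 1/4
d_1 = (X=5/8, Y=1/8, Z=1/4)
  d_2[X] = 5/8*5/8 + 1/8*13/16 + 1/4*9/16 = 81/128
  d_2[Y] = 5/8*1/4 + 1/8*1/8 + 1/4*1/8 = 13/64
  d_2[Z] = 5/8*1/8 + 1/8*1/16 + 1/4*5/16 = 21/128
d_2 = (X=81/128, Y=13/64, Z=21/128)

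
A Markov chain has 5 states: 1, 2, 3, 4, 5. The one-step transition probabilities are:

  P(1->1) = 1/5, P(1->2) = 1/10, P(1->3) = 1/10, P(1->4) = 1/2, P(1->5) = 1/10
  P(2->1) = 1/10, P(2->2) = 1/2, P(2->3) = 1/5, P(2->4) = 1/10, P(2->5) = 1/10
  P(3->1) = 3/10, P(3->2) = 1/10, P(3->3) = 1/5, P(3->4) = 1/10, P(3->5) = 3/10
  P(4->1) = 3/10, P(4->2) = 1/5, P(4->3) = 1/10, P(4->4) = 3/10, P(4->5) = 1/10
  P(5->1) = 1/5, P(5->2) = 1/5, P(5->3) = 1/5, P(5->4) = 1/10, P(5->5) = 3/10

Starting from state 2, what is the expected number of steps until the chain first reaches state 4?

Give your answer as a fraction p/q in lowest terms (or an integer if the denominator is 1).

Let h_i = expected steps to first reach 4 from state i.
Boundary: h_4 = 0.
First-step equations for the other states:
  h_1 = 1 + 1/5*h_1 + 1/10*h_2 + 1/10*h_3 + 1/2*h_4 + 1/10*h_5
  h_2 = 1 + 1/10*h_1 + 1/2*h_2 + 1/5*h_3 + 1/10*h_4 + 1/10*h_5
  h_3 = 1 + 3/10*h_1 + 1/10*h_2 + 1/5*h_3 + 1/10*h_4 + 3/10*h_5
  h_5 = 1 + 1/5*h_1 + 1/5*h_2 + 1/5*h_3 + 1/10*h_4 + 3/10*h_5

Substituting h_4 = 0 and rearranging gives the linear system (I - Q) h = 1:
  [4/5, -1/10, -1/10, -1/10] . (h_1, h_2, h_3, h_5) = 1
  [-1/10, 1/2, -1/5, -1/10] . (h_1, h_2, h_3, h_5) = 1
  [-3/10, -1/10, 4/5, -3/10] . (h_1, h_2, h_3, h_5) = 1
  [-1/5, -1/5, -1/5, 7/10] . (h_1, h_2, h_3, h_5) = 1

Solving yields:
  h_1 = 2090/621
  h_2 = 410/69
  h_3 = 370/69
  h_5 = 3490/621

Starting state is 2, so the expected hitting time is h_2 = 410/69.

Answer: 410/69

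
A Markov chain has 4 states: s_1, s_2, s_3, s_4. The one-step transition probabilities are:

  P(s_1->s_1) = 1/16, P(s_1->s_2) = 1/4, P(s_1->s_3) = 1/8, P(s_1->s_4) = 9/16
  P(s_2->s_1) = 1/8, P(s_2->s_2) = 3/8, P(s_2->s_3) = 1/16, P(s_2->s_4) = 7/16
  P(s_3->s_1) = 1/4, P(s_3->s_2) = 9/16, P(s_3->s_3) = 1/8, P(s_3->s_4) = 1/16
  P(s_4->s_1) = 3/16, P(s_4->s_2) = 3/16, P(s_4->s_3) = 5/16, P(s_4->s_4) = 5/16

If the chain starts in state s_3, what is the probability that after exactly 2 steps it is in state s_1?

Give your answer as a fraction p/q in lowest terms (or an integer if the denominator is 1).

Computing P^2 by repeated multiplication:
P^1 =
  s_1: [1/16, 1/4, 1/8, 9/16]
  s_2: [1/8, 3/8, 1/16, 7/16]
  s_3: [1/4, 9/16, 1/8, 1/16]
  s_4: [3/16, 3/16, 5/16, 5/16]
P^2 =
  s_1: [11/64, 73/256, 55/256, 21/64]
  s_2: [39/256, 37/128, 47/256, 3/8]
  s_3: [33/256, 91/256, 13/128, 53/128]
  s_4: [11/64, 45/128, 11/64, 39/128]

(P^2)[s_3 -> s_1] = 33/256

Answer: 33/256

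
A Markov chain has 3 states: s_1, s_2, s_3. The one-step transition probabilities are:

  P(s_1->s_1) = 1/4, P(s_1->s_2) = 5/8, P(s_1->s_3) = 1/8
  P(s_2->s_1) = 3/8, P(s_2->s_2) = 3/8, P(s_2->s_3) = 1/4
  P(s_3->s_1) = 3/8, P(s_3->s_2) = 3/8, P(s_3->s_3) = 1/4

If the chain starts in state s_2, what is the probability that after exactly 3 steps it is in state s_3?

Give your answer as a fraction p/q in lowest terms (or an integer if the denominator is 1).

Answer: 107/512

Derivation:
Computing P^3 by repeated multiplication:
P^1 =
  s_1: [1/4, 5/8, 1/8]
  s_2: [3/8, 3/8, 1/4]
  s_3: [3/8, 3/8, 1/4]
P^2 =
  s_1: [11/32, 7/16, 7/32]
  s_2: [21/64, 15/32, 13/64]
  s_3: [21/64, 15/32, 13/64]
P^3 =
  s_1: [85/256, 59/128, 53/256]
  s_2: [171/512, 117/256, 107/512]
  s_3: [171/512, 117/256, 107/512]

(P^3)[s_2 -> s_3] = 107/512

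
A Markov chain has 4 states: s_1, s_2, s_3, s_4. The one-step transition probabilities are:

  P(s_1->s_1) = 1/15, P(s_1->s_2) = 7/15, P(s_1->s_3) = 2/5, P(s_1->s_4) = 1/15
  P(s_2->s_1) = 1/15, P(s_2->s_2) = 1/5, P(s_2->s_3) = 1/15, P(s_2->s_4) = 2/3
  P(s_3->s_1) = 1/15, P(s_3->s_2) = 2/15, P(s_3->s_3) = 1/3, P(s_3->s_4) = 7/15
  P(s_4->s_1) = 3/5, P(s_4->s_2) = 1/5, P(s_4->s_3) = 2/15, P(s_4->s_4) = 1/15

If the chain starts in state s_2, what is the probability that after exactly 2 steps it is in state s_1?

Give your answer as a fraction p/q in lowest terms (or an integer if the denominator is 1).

Computing P^2 by repeated multiplication:
P^1 =
  s_1: [1/15, 7/15, 2/5, 1/15]
  s_2: [1/15, 1/5, 1/15, 2/3]
  s_3: [1/15, 2/15, 1/3, 7/15]
  s_4: [3/5, 1/5, 2/15, 1/15]
P^2 =
  s_1: [23/225, 43/225, 1/5, 38/75]
  s_2: [19/45, 16/75, 34/225, 16/75]
  s_3: [71/225, 44/225, 47/225, 7/25]
  s_4: [23/225, 79/225, 23/75, 6/25]

(P^2)[s_2 -> s_1] = 19/45

Answer: 19/45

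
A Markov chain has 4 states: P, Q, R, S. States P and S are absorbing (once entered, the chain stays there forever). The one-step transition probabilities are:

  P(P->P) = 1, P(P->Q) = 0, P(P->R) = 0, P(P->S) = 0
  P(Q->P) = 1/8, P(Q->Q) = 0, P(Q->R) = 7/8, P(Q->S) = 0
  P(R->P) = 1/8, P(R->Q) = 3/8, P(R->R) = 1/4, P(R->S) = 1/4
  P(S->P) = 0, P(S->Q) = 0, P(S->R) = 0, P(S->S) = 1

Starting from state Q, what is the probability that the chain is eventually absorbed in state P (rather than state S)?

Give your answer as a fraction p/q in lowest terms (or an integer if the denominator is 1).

Answer: 13/27

Derivation:
Let a_i = P(absorbed in P | start in state i).
Boundary conditions: a_P = 1, a_S = 0.
For each transient state i, a_i = sum_j P(i->j) * a_j:
  a_Q = 1/8*a_P + 0*a_Q + 7/8*a_R + 0*a_S
  a_R = 1/8*a_P + 3/8*a_Q + 1/4*a_R + 1/4*a_S

Substituting a_P = 1 and a_S = 0, rearrange to (I - Q) a = r where r[i] = P(i -> P):
  [1, -7/8] . (a_Q, a_R) = 1/8
  [-3/8, 3/4] . (a_Q, a_R) = 1/8

Solving yields:
  a_Q = 13/27
  a_R = 11/27

Starting state is Q, so the absorption probability is a_Q = 13/27.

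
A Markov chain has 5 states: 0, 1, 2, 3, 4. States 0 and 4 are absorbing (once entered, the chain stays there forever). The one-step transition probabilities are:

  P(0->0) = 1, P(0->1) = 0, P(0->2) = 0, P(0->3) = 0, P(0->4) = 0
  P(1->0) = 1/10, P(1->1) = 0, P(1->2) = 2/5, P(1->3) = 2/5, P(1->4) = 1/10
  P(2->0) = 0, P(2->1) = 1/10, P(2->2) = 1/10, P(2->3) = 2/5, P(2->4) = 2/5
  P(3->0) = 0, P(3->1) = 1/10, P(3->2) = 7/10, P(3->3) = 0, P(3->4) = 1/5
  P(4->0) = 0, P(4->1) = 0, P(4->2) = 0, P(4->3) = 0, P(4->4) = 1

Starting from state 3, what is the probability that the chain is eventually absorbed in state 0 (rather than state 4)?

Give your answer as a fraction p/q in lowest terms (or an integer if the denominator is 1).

Let a_i = P(absorbed in 0 | start in state i).
Boundary conditions: a_0 = 1, a_4 = 0.
For each transient state i, a_i = sum_j P(i->j) * a_j:
  a_1 = 1/10*a_0 + 0*a_1 + 2/5*a_2 + 2/5*a_3 + 1/10*a_4
  a_2 = 0*a_0 + 1/10*a_1 + 1/10*a_2 + 2/5*a_3 + 2/5*a_4
  a_3 = 0*a_0 + 1/10*a_1 + 7/10*a_2 + 0*a_3 + 1/5*a_4

Substituting a_0 = 1 and a_4 = 0, rearrange to (I - Q) a = r where r[i] = P(i -> 0):
  [1, -2/5, -2/5] . (a_1, a_2, a_3) = 1/10
  [-1/10, 9/10, -2/5] . (a_1, a_2, a_3) = 0
  [-1/10, -7/10, 1] . (a_1, a_2, a_3) = 0

Solving yields:
  a_1 = 31/250
  a_2 = 7/250
  a_3 = 4/125

Starting state is 3, so the absorption probability is a_3 = 4/125.

Answer: 4/125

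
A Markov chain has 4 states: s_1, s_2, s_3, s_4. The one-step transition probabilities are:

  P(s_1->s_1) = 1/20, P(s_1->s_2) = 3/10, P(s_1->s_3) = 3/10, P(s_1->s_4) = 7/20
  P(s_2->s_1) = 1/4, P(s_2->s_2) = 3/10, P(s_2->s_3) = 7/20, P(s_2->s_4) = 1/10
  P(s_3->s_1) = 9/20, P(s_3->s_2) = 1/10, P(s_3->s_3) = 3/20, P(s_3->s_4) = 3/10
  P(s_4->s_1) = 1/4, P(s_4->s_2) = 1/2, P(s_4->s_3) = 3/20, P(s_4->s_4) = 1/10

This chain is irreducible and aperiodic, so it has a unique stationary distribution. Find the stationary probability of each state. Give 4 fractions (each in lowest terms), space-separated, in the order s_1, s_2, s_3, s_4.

Answer: 94/377 17/58 371/1508 11/52

Derivation:
The stationary distribution satisfies pi = pi * P, i.e.:
  pi_s_1 = 1/20*pi_s_1 + 1/4*pi_s_2 + 9/20*pi_s_3 + 1/4*pi_s_4
  pi_s_2 = 3/10*pi_s_1 + 3/10*pi_s_2 + 1/10*pi_s_3 + 1/2*pi_s_4
  pi_s_3 = 3/10*pi_s_1 + 7/20*pi_s_2 + 3/20*pi_s_3 + 3/20*pi_s_4
  pi_s_4 = 7/20*pi_s_1 + 1/10*pi_s_2 + 3/10*pi_s_3 + 1/10*pi_s_4
with normalization: pi_s_1 + pi_s_2 + pi_s_3 + pi_s_4 = 1.

Using the first 3 balance equations plus normalization, the linear system A*pi = b is:
  [-19/20, 1/4, 9/20, 1/4] . pi = 0
  [3/10, -7/10, 1/10, 1/2] . pi = 0
  [3/10, 7/20, -17/20, 3/20] . pi = 0
  [1, 1, 1, 1] . pi = 1

Solving yields:
  pi_s_1 = 94/377
  pi_s_2 = 17/58
  pi_s_3 = 371/1508
  pi_s_4 = 11/52

Verification (pi * P):
  94/377*1/20 + 17/58*1/4 + 371/1508*9/20 + 11/52*1/4 = 94/377 = pi_s_1  (ok)
  94/377*3/10 + 17/58*3/10 + 371/1508*1/10 + 11/52*1/2 = 17/58 = pi_s_2  (ok)
  94/377*3/10 + 17/58*7/20 + 371/1508*3/20 + 11/52*3/20 = 371/1508 = pi_s_3  (ok)
  94/377*7/20 + 17/58*1/10 + 371/1508*3/10 + 11/52*1/10 = 11/52 = pi_s_4  (ok)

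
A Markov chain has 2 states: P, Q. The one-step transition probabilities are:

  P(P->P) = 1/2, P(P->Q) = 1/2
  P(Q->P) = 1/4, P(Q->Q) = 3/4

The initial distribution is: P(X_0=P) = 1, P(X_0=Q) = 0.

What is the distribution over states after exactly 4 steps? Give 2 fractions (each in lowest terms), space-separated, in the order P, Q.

Answer: 43/128 85/128

Derivation:
Propagating the distribution step by step (d_{t+1} = d_t * P):
d_0 = (P=1, Q=0)
  d_1[P] = 1*1/2 + 0*1/4 = 1/2
  d_1[Q] = 1*1/2 + 0*3/4 = 1/2
d_1 = (P=1/2, Q=1/2)
  d_2[P] = 1/2*1/2 + 1/2*1/4 = 3/8
  d_2[Q] = 1/2*1/2 + 1/2*3/4 = 5/8
d_2 = (P=3/8, Q=5/8)
  d_3[P] = 3/8*1/2 + 5/8*1/4 = 11/32
  d_3[Q] = 3/8*1/2 + 5/8*3/4 = 21/32
d_3 = (P=11/32, Q=21/32)
  d_4[P] = 11/32*1/2 + 21/32*1/4 = 43/128
  d_4[Q] = 11/32*1/2 + 21/32*3/4 = 85/128
d_4 = (P=43/128, Q=85/128)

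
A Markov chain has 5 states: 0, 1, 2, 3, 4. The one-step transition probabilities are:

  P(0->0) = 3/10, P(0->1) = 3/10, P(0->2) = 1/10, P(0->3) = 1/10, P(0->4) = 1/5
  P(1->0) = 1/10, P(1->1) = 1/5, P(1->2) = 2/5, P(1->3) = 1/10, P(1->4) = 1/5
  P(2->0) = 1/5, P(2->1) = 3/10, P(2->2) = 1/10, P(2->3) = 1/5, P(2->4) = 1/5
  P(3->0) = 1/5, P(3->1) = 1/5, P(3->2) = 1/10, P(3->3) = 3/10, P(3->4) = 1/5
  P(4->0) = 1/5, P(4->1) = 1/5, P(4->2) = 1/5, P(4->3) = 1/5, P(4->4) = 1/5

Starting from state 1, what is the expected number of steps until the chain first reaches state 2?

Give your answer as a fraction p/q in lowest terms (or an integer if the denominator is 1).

Let h_i = expected steps to first reach 2 from state i.
Boundary: h_2 = 0.
First-step equations for the other states:
  h_0 = 1 + 3/10*h_0 + 3/10*h_1 + 1/10*h_2 + 1/10*h_3 + 1/5*h_4
  h_1 = 1 + 1/10*h_0 + 1/5*h_1 + 2/5*h_2 + 1/10*h_3 + 1/5*h_4
  h_3 = 1 + 1/5*h_0 + 1/5*h_1 + 1/10*h_2 + 3/10*h_3 + 1/5*h_4
  h_4 = 1 + 1/5*h_0 + 1/5*h_1 + 1/5*h_2 + 1/5*h_3 + 1/5*h_4

Substituting h_2 = 0 and rearranging gives the linear system (I - Q) h = 1:
  [7/10, -3/10, -1/10, -1/5] . (h_0, h_1, h_3, h_4) = 1
  [-1/10, 4/5, -1/10, -1/5] . (h_0, h_1, h_3, h_4) = 1
  [-1/5, -1/5, 7/10, -1/5] . (h_0, h_1, h_3, h_4) = 1
  [-1/5, -1/5, -1/5, 4/5] . (h_0, h_1, h_3, h_4) = 1

Solving yields:
  h_0 = 2200/423
  h_1 = 1600/423
  h_3 = 2275/423
  h_4 = 455/94

Starting state is 1, so the expected hitting time is h_1 = 1600/423.

Answer: 1600/423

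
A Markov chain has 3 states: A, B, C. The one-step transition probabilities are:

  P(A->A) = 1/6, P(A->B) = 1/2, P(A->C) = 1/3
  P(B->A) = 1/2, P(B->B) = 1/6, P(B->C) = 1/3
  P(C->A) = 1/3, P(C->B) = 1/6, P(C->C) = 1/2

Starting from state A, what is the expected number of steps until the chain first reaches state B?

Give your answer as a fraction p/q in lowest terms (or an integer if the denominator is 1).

Answer: 30/11

Derivation:
Let h_i = expected steps to first reach B from state i.
Boundary: h_B = 0.
First-step equations for the other states:
  h_A = 1 + 1/6*h_A + 1/2*h_B + 1/3*h_C
  h_C = 1 + 1/3*h_A + 1/6*h_B + 1/2*h_C

Substituting h_B = 0 and rearranging gives the linear system (I - Q) h = 1:
  [5/6, -1/3] . (h_A, h_C) = 1
  [-1/3, 1/2] . (h_A, h_C) = 1

Solving yields:
  h_A = 30/11
  h_C = 42/11

Starting state is A, so the expected hitting time is h_A = 30/11.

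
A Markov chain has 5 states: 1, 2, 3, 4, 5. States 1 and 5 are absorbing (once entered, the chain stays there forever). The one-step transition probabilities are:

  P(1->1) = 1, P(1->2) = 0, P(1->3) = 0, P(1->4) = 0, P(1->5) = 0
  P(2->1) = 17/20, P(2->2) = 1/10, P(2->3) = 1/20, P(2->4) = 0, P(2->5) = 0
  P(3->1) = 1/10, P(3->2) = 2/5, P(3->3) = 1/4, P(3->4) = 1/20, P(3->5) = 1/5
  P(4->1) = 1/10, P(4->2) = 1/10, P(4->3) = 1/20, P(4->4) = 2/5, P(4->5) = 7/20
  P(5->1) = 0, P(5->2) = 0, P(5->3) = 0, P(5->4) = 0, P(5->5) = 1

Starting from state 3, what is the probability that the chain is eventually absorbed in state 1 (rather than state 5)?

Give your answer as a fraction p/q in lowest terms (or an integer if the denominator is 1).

Let a_i = P(absorbed in 1 | start in state i).
Boundary conditions: a_1 = 1, a_5 = 0.
For each transient state i, a_i = sum_j P(i->j) * a_j:
  a_2 = 17/20*a_1 + 1/10*a_2 + 1/20*a_3 + 0*a_4 + 0*a_5
  a_3 = 1/10*a_1 + 2/5*a_2 + 1/4*a_3 + 1/20*a_4 + 1/5*a_5
  a_4 = 1/10*a_1 + 1/10*a_2 + 1/20*a_3 + 2/5*a_4 + 7/20*a_5

Substituting a_1 = 1 and a_5 = 0, rearrange to (I - Q) a = r where r[i] = P(i -> 1):
  [9/10, -1/20, 0] . (a_2, a_3, a_4) = 17/20
  [-2/5, 3/4, -1/20] . (a_2, a_3, a_4) = 1/10
  [-1/10, -1/20, 3/5] . (a_2, a_3, a_4) = 1/10

Solving yields:
  a_2 = 279/284
  a_3 = 97/142
  a_4 = 55/142

Starting state is 3, so the absorption probability is a_3 = 97/142.

Answer: 97/142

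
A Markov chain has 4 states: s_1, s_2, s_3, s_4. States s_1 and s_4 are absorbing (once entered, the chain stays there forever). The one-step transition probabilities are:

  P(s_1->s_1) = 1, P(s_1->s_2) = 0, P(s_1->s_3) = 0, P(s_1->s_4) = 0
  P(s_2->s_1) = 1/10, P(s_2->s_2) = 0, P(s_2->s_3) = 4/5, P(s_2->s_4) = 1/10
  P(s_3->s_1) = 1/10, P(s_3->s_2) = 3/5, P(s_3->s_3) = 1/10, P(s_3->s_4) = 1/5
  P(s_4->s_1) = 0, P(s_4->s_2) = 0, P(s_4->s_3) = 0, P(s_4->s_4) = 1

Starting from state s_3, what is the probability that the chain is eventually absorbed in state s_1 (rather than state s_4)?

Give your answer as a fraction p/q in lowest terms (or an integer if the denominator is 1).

Answer: 8/21

Derivation:
Let a_i = P(absorbed in s_1 | start in state i).
Boundary conditions: a_s_1 = 1, a_s_4 = 0.
For each transient state i, a_i = sum_j P(i->j) * a_j:
  a_s_2 = 1/10*a_s_1 + 0*a_s_2 + 4/5*a_s_3 + 1/10*a_s_4
  a_s_3 = 1/10*a_s_1 + 3/5*a_s_2 + 1/10*a_s_3 + 1/5*a_s_4

Substituting a_s_1 = 1 and a_s_4 = 0, rearrange to (I - Q) a = r where r[i] = P(i -> s_1):
  [1, -4/5] . (a_s_2, a_s_3) = 1/10
  [-3/5, 9/10] . (a_s_2, a_s_3) = 1/10

Solving yields:
  a_s_2 = 17/42
  a_s_3 = 8/21

Starting state is s_3, so the absorption probability is a_s_3 = 8/21.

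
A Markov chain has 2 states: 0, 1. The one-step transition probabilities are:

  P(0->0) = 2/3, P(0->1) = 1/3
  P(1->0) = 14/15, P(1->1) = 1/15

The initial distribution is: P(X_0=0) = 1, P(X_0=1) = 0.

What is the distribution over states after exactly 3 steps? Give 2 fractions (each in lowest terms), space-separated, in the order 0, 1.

Answer: 494/675 181/675

Derivation:
Propagating the distribution step by step (d_{t+1} = d_t * P):
d_0 = (0=1, 1=0)
  d_1[0] = 1*2/3 + 0*14/15 = 2/3
  d_1[1] = 1*1/3 + 0*1/15 = 1/3
d_1 = (0=2/3, 1=1/3)
  d_2[0] = 2/3*2/3 + 1/3*14/15 = 34/45
  d_2[1] = 2/3*1/3 + 1/3*1/15 = 11/45
d_2 = (0=34/45, 1=11/45)
  d_3[0] = 34/45*2/3 + 11/45*14/15 = 494/675
  d_3[1] = 34/45*1/3 + 11/45*1/15 = 181/675
d_3 = (0=494/675, 1=181/675)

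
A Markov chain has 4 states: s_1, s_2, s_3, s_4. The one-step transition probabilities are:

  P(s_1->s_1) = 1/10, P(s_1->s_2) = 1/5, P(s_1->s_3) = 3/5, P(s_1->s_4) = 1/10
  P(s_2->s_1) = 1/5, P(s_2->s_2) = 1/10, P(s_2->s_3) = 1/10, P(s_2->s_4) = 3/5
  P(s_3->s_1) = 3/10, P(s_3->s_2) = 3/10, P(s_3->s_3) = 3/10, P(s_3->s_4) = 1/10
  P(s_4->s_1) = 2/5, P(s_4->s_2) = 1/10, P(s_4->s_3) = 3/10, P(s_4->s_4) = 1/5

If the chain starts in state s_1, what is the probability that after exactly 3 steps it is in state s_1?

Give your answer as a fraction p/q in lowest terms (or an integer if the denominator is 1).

Answer: 61/250

Derivation:
Computing P^3 by repeated multiplication:
P^1 =
  s_1: [1/10, 1/5, 3/5, 1/10]
  s_2: [1/5, 1/10, 1/10, 3/5]
  s_3: [3/10, 3/10, 3/10, 1/10]
  s_4: [2/5, 1/10, 3/10, 1/5]
P^2 =
  s_1: [27/100, 23/100, 29/100, 21/100]
  s_2: [31/100, 7/50, 17/50, 21/100]
  s_3: [11/50, 19/100, 33/100, 13/50]
  s_4: [23/100, 1/5, 2/5, 17/100]
P^3 =
  s_1: [61/250, 37/200, 67/200, 59/250]
  s_2: [49/200, 199/1000, 73/200, 191/1000]
  s_3: [263/1000, 47/250, 41/125, 221/1000]
  s_4: [251/1000, 203/1000, 329/1000, 217/1000]

(P^3)[s_1 -> s_1] = 61/250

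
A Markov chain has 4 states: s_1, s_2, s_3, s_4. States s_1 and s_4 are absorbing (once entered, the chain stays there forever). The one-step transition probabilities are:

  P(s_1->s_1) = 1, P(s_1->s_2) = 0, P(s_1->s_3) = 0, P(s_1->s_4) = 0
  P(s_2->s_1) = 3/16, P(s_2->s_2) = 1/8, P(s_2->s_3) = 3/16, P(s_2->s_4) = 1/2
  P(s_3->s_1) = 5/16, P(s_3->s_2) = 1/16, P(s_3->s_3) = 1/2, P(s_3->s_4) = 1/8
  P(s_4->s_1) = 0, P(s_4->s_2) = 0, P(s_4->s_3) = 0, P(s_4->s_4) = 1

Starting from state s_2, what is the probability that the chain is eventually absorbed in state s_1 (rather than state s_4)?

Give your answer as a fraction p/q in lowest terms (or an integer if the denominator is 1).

Let a_i = P(absorbed in s_1 | start in state i).
Boundary conditions: a_s_1 = 1, a_s_4 = 0.
For each transient state i, a_i = sum_j P(i->j) * a_j:
  a_s_2 = 3/16*a_s_1 + 1/8*a_s_2 + 3/16*a_s_3 + 1/2*a_s_4
  a_s_3 = 5/16*a_s_1 + 1/16*a_s_2 + 1/2*a_s_3 + 1/8*a_s_4

Substituting a_s_1 = 1 and a_s_4 = 0, rearrange to (I - Q) a = r where r[i] = P(i -> s_1):
  [7/8, -3/16] . (a_s_2, a_s_3) = 3/16
  [-1/16, 1/2] . (a_s_2, a_s_3) = 5/16

Solving yields:
  a_s_2 = 39/109
  a_s_3 = 73/109

Starting state is s_2, so the absorption probability is a_s_2 = 39/109.

Answer: 39/109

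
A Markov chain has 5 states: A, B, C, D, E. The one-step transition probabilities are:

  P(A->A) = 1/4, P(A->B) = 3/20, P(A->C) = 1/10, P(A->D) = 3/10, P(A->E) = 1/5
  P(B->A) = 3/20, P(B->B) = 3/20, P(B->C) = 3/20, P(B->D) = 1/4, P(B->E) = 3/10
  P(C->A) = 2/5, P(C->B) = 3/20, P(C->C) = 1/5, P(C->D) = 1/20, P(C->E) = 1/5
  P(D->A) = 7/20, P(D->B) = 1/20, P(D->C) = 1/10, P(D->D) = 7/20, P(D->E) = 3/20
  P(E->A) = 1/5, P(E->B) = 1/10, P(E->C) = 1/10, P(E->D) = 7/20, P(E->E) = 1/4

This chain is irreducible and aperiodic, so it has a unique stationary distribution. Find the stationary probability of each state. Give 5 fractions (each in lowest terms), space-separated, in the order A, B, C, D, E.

The stationary distribution satisfies pi = pi * P, i.e.:
  pi_A = 1/4*pi_A + 3/20*pi_B + 2/5*pi_C + 7/20*pi_D + 1/5*pi_E
  pi_B = 3/20*pi_A + 3/20*pi_B + 3/20*pi_C + 1/20*pi_D + 1/10*pi_E
  pi_C = 1/10*pi_A + 3/20*pi_B + 1/5*pi_C + 1/10*pi_D + 1/10*pi_E
  pi_D = 3/10*pi_A + 1/4*pi_B + 1/20*pi_C + 7/20*pi_D + 7/20*pi_E
  pi_E = 1/5*pi_A + 3/10*pi_B + 1/5*pi_C + 3/20*pi_D + 1/4*pi_E
with normalization: pi_A + pi_B + pi_C + pi_D + pi_E = 1.

Using the first 4 balance equations plus normalization, the linear system A*pi = b is:
  [-3/4, 3/20, 2/5, 7/20, 1/5] . pi = 0
  [3/20, -17/20, 3/20, 1/20, 1/10] . pi = 0
  [1/10, 3/20, -4/5, 1/10, 1/10] . pi = 0
  [3/10, 1/4, 1/20, -13/20, 7/20] . pi = 0
  [1, 1, 1, 1, 1] . pi = 1

Solving yields:
  pi_A = 7167/26045
  pi_B = 2882/26045
  pi_C = 3054/26045
  pi_D = 7553/26045
  pi_E = 5389/26045

Verification (pi * P):
  7167/26045*1/4 + 2882/26045*3/20 + 3054/26045*2/5 + 7553/26045*7/20 + 5389/26045*1/5 = 7167/26045 = pi_A  (ok)
  7167/26045*3/20 + 2882/26045*3/20 + 3054/26045*3/20 + 7553/26045*1/20 + 5389/26045*1/10 = 2882/26045 = pi_B  (ok)
  7167/26045*1/10 + 2882/26045*3/20 + 3054/26045*1/5 + 7553/26045*1/10 + 5389/26045*1/10 = 3054/26045 = pi_C  (ok)
  7167/26045*3/10 + 2882/26045*1/4 + 3054/26045*1/20 + 7553/26045*7/20 + 5389/26045*7/20 = 7553/26045 = pi_D  (ok)
  7167/26045*1/5 + 2882/26045*3/10 + 3054/26045*1/5 + 7553/26045*3/20 + 5389/26045*1/4 = 5389/26045 = pi_E  (ok)

Answer: 7167/26045 2882/26045 3054/26045 7553/26045 5389/26045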